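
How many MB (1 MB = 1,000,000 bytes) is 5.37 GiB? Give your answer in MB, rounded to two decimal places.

5.37 GiB × 1,073,741,824 bytes/GiB = 5,765,993,594.88 bytes
1 MB = 10^6 bytes = 1,000,000 bytes
5,765,993,594.88 / 1,000,000 = 5,765.99 MB

5,765.99 MB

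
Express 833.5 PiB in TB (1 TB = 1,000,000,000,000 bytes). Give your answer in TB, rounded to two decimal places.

938,437.57 TB

833.5 PiB × 1,125,899,906,842,624 bytes/PiB = 938,437,572,353,327,104 bytes
1 TB = 1,000,000,000,000 bytes
938,437,572,353,327,104 / 1,000,000,000,000 = 938,437.57 TB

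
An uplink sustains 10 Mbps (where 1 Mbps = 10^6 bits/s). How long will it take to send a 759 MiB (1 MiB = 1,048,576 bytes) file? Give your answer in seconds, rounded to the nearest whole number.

759 MiB = 795,869,184 bytes = 6,366,953,472 bits
10 Mbps = 10,000,000 bits/s
time = 6,366,953,472 / 10,000,000 = 637 s

637 seconds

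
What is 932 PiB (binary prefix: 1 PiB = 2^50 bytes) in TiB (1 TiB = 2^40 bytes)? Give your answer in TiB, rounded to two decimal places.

954,368.00 TiB

932 PiB = 932 × 2^50 bytes = 1,049,338,713,177,325,568 bytes
1 TiB = 1,099,511,627,776 bytes
1,049,338,713,177,325,568 / 1,099,511,627,776 = 954,368.00 TiB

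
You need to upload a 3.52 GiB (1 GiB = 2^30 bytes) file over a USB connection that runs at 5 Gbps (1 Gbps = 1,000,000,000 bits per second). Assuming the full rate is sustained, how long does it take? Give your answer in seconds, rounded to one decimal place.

3.52 GiB = 3,779,571,220.48 bytes = 30,236,569,763.84 bits
5 Gbps = 5,000,000,000 bits/s
time = 30,236,569,763.84 / 5,000,000,000 = 6.0 s

6.0 seconds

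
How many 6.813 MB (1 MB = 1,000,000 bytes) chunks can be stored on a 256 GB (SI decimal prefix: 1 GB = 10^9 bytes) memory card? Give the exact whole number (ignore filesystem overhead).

37,575

Capacity: 256 GB = 256,000,000,000 bytes
Per item: 6.813 MB = 6,813,000 bytes
⌊256,000,000,000 / 6,813,000⌋ = 37,575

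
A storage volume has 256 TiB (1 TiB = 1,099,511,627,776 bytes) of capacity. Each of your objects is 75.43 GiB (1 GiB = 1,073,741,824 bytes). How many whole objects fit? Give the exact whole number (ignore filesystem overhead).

3,475

Capacity: 256 TiB = 281,474,976,710,656 bytes
Per item: 75.43 GiB = 80,992,345,784.32 bytes
⌊281,474,976,710,656 / 80,992,345,784.32⌋ = 3,475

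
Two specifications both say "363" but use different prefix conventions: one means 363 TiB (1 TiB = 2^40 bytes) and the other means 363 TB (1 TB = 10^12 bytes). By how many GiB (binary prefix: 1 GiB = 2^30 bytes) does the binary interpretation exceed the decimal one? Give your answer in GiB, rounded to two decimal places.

363 TiB = 363 × 1,099,511,627,776 = 399,122,720,882,688 bytes
363 TB = 363 × 1,000,000,000,000 = 363,000,000,000,000 bytes
difference = 36,122,720,882,688 bytes
36,122,720,882,688 / 1,073,741,824 = 33,641.91 GiB

33,641.91 GiB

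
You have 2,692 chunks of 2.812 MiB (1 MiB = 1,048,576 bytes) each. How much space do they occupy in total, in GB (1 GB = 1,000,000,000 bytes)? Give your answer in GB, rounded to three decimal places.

Total = 2,692 × 2.812 MiB = 7569.904 MiB
= 7569.904 × 1,048,576 bytes = 7,937,619,656.704 bytes
1 GB = 1,000,000,000 bytes
7,937,619,656.704 / 1,000,000,000 = 7.938 GB

7.938 GB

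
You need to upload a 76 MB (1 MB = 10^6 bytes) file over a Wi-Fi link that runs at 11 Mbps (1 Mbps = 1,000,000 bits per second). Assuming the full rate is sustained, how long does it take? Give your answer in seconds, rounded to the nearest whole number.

76 MB = 76,000,000 bytes = 608,000,000 bits
11 Mbps = 11,000,000 bits/s
time = 608,000,000 / 11,000,000 = 55 s

55 seconds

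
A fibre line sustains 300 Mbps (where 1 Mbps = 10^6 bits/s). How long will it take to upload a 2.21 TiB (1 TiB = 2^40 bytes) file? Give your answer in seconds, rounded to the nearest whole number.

2.21 TiB = 2,429,920,697,384.96 bytes = 19,439,365,579,079.68 bits
300 Mbps = 300,000,000 bits/s
time = 19,439,365,579,079.68 / 300,000,000 = 64,798 s

64,798 seconds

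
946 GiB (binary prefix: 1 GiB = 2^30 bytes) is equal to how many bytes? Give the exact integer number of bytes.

1,015,759,765,504 bytes

946 × 1,073,741,824 = 1,015,759,765,504 bytes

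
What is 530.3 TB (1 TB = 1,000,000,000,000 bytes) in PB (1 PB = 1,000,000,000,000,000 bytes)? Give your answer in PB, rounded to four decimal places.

530.3 TB × 1,000,000,000,000 bytes/TB = 530,300,000,000,000 bytes
1 PB = 1,000,000,000,000,000 bytes
530,300,000,000,000 / 1,000,000,000,000,000 = 0.5303 PB

0.5303 PB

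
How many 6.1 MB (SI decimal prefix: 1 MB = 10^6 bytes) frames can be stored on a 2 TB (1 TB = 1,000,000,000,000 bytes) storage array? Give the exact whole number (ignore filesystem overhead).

327,868

Capacity: 2 TB = 2,000,000,000,000 bytes
Per item: 6.1 MB = 6,100,000 bytes
⌊2,000,000,000,000 / 6,100,000⌋ = 327,868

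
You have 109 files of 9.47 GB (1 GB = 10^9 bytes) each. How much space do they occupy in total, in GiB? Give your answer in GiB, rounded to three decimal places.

Total = 109 × 9.47 GB = 1032.23 GB
= 1032.23 × 1,000,000,000 bytes = 1,032,230,000,000 bytes
1 GiB = 1,073,741,824 bytes
1,032,230,000,000 / 1,073,741,824 = 961.339 GiB

961.339 GiB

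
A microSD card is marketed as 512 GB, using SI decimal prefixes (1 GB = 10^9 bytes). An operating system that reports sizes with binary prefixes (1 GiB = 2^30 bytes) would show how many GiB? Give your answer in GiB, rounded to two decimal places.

476.84 GiB

512 GB = 512 × 10^9 bytes = 512,000,000,000 bytes
1 GiB = 1,073,741,824 bytes
512,000,000,000 / 1,073,741,824 = 476.84 GiB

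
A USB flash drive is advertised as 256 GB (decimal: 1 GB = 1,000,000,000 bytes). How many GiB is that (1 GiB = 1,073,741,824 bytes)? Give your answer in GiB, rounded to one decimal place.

256 GB = 256 × 10^9 bytes = 256,000,000,000 bytes
1 GiB = 1,073,741,824 bytes
256,000,000,000 / 1,073,741,824 = 238.4 GiB

238.4 GiB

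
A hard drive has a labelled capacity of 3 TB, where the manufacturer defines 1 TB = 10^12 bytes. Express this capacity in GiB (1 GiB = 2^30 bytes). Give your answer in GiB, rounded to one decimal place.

3 TB = 3 × 10^12 bytes = 3,000,000,000,000 bytes
1 GiB = 1,073,741,824 bytes
3,000,000,000,000 / 1,073,741,824 = 2,794.0 GiB

2,794.0 GiB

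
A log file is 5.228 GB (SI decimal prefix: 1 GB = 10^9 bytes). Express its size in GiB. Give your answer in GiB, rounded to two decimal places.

4.87 GiB

5.228 GB × 1,000,000,000 bytes/GB = 5,228,000,000 bytes
1 GiB = 1,073,741,824 bytes
5,228,000,000 / 1,073,741,824 = 4.87 GiB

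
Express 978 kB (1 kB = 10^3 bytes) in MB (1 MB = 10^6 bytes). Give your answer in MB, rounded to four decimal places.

0.9780 MB

978 kB × 1,000 bytes/kB = 978,000 bytes
1 MB = 10^6 bytes = 1,000,000 bytes
978,000 / 1,000,000 = 0.9780 MB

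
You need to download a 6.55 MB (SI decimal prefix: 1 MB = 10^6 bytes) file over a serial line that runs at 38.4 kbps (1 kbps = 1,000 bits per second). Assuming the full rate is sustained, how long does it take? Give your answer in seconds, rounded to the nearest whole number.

1,365 seconds

6.55 MB = 6,550,000 bytes = 52,400,000 bits
38.4 kbps = 38,400 bits/s
time = 52,400,000 / 38,400 = 1,365 s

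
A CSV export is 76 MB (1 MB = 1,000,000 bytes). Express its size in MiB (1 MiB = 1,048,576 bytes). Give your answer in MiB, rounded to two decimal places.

72.48 MiB

76 MB × 1,000,000 bytes/MB = 76,000,000 bytes
1 MiB = 2^20 bytes = 1,048,576 bytes
76,000,000 / 1,048,576 = 72.48 MiB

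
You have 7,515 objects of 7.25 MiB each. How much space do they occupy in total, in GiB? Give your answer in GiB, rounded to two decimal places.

Total = 7,515 × 7.25 MiB = 54483.75 MiB
= 54483.75 × 1,048,576 bytes = 57,130,352,640 bytes
1 GiB = 1,073,741,824 bytes
57,130,352,640 / 1,073,741,824 = 53.21 GiB

53.21 GiB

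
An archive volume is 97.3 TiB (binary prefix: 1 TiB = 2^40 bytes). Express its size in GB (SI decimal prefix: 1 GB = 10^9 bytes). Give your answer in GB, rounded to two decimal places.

106,982.48 GB

97.3 TiB = 97.3 × 2^40 bytes = 106,982,481,382,604.8 bytes
1 GB = 1,000,000,000 bytes
106,982,481,382,604.8 / 1,000,000,000 = 106,982.48 GB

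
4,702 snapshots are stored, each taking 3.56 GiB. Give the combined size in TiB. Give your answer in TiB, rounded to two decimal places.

16.35 TiB

Total = 4,702 × 3.56 GiB = 16739.12 GiB
= 16739.12 × 1,073,741,824 bytes = 17,973,493,240,954.88 bytes
1 TiB = 1,099,511,627,776 bytes
17,973,493,240,954.88 / 1,099,511,627,776 = 16.35 TiB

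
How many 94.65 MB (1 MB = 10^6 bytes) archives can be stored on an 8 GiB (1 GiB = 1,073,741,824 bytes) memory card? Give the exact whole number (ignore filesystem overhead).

Capacity: 8 GiB = 8,589,934,592 bytes
Per item: 94.65 MB = 94,650,000 bytes
⌊8,589,934,592 / 94,650,000⌋ = 90

90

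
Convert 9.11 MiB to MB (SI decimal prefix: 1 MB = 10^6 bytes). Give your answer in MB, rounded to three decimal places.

9.11 MiB × 1,048,576 bytes/MiB = 9,552,527.36 bytes
1 MB = 10^6 bytes = 1,000,000 bytes
9,552,527.36 / 1,000,000 = 9.553 MB

9.553 MB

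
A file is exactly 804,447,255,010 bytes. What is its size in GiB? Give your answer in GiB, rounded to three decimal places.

749.200 GiB

804,447,255,010 bytes given.
1 GiB = 2^30 bytes = 1,073,741,824 bytes
804,447,255,010 / 1,073,741,824 = 749.200 GiB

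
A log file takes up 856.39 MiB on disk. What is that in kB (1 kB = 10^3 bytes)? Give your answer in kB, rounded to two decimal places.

897,990.00 kB

856.39 MiB × 1,048,576 bytes/MiB = 897,990,000.64 bytes
1 kB = 1,000 bytes
897,990,000.64 / 1,000 = 897,990.00 kB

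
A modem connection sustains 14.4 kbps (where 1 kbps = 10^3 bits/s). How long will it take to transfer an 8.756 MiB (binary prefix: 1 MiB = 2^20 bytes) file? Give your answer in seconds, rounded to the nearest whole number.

5,101 seconds

8.756 MiB = 9,181,331.456 bytes = 73,450,651.648 bits
14.4 kbps = 14,400 bits/s
time = 73,450,651.648 / 14,400 = 5,101 s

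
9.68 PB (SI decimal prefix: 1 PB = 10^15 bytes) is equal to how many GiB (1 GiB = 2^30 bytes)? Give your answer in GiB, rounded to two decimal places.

9,015,202.52 GiB

9.68 PB × 1,000,000,000,000,000 bytes/PB = 9,680,000,000,000,000 bytes
1 GiB = 2^30 bytes = 1,073,741,824 bytes
9,680,000,000,000,000 / 1,073,741,824 = 9,015,202.52 GiB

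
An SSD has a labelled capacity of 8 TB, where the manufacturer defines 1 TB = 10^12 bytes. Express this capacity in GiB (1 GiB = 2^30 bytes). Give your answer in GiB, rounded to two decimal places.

7,450.58 GiB

8 TB = 8 × 10^12 bytes = 8,000,000,000,000 bytes
1 GiB = 2^30 bytes = 1,073,741,824 bytes
8,000,000,000,000 / 1,073,741,824 = 7,450.58 GiB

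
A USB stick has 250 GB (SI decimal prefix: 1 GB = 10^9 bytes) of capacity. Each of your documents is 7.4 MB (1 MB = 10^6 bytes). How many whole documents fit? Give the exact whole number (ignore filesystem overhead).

33,783

Capacity: 250 GB = 250,000,000,000 bytes
Per item: 7.4 MB = 7,400,000 bytes
⌊250,000,000,000 / 7,400,000⌋ = 33,783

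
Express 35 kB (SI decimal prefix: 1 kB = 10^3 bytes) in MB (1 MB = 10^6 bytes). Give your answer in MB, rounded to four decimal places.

0.0350 MB

35 kB × 1,000 bytes/kB = 35,000 bytes
1 MB = 10^6 bytes = 1,000,000 bytes
35,000 / 1,000,000 = 0.0350 MB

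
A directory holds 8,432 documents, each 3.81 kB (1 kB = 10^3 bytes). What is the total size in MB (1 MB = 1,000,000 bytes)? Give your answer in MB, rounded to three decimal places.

Total = 8,432 × 3.81 kB = 32125.92 kB
= 32125.92 × 1,000 bytes = 32,125,920 bytes
1 MB = 1,000,000 bytes
32,125,920 / 1,000,000 = 32.126 MB

32.126 MB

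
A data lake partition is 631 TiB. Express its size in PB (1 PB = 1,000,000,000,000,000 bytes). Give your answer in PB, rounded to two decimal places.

0.69 PB

631 TiB = 631 × 2^40 bytes = 693,791,837,126,656 bytes
1 PB = 1,000,000,000,000,000 bytes
693,791,837,126,656 / 1,000,000,000,000,000 = 0.69 PB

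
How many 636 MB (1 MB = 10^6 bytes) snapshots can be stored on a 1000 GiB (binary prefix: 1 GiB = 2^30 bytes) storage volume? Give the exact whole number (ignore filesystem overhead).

Capacity: 1000 GiB = 1,073,741,824,000 bytes
Per item: 636 MB = 636,000,000 bytes
⌊1,073,741,824,000 / 636,000,000⌋ = 1,688

1,688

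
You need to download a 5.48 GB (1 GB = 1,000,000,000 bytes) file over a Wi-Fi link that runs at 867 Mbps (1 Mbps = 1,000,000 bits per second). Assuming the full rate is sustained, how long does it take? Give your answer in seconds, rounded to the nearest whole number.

51 seconds

5.48 GB = 5,480,000,000 bytes = 43,840,000,000 bits
867 Mbps = 867,000,000 bits/s
time = 43,840,000,000 / 867,000,000 = 51 s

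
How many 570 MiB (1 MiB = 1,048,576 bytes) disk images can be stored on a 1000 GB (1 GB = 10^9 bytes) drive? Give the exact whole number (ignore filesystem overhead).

1,673

Capacity: 1000 GB = 1,000,000,000,000 bytes
Per item: 570 MiB = 597,688,320 bytes
⌊1,000,000,000,000 / 597,688,320⌋ = 1,673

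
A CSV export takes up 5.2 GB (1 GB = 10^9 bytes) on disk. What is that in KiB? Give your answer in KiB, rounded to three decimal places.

5.2 GB = 5.2 × 10^9 bytes = 5,200,000,000 bytes
1 KiB = 1,024 bytes
5,200,000,000 / 1,024 = 5,078,125.000 KiB

5,078,125.000 KiB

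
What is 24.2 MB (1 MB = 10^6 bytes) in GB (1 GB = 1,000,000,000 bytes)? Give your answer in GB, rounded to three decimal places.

0.024 GB

24.2 MB = 24.2 × 10^6 bytes = 24,200,000 bytes
1 GB = 10^9 bytes = 1,000,000,000 bytes
24,200,000 / 1,000,000,000 = 0.024 GB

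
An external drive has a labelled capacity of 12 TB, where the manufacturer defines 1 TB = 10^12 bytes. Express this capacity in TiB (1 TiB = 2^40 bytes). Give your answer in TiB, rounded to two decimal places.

12 TB = 12 × 10^12 bytes = 12,000,000,000,000 bytes
1 TiB = 1,099,511,627,776 bytes
12,000,000,000,000 / 1,099,511,627,776 = 10.91 TiB

10.91 TiB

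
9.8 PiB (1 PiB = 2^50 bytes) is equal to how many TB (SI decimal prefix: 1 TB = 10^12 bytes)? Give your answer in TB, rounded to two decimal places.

11,033.82 TB

9.8 PiB = 9.8 × 2^50 bytes = 11,033,819,087,057,715.2 bytes
1 TB = 1,000,000,000,000 bytes
11,033,819,087,057,715.2 / 1,000,000,000,000 = 11,033.82 TB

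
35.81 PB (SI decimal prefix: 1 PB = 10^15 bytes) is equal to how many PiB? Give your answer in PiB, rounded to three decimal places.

31.806 PiB

35.81 PB = 35.81 × 10^15 bytes = 35,810,000,000,000,000 bytes
1 PiB = 1,125,899,906,842,624 bytes
35,810,000,000,000,000 / 1,125,899,906,842,624 = 31.806 PiB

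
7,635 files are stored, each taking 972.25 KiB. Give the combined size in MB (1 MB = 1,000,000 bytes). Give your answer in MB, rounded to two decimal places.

Total = 7,635 × 972.25 KiB = 7423128.75 KiB
= 7423128.75 × 1,024 bytes = 7,601,283,840 bytes
1 MB = 1,000,000 bytes
7,601,283,840 / 1,000,000 = 7,601.28 MB

7,601.28 MB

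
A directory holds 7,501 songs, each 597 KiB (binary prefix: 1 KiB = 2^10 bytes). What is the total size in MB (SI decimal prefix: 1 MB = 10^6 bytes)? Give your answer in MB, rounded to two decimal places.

Total = 7,501 × 597 KiB = 4,478,097 KiB
= 4,478,097 × 1,024 bytes = 4,585,571,328 bytes
1 MB = 1,000,000 bytes
4,585,571,328 / 1,000,000 = 4,585.57 MB

4,585.57 MB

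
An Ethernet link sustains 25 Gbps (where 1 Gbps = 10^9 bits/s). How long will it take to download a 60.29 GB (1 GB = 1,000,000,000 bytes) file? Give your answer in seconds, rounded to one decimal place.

60.29 GB = 60,290,000,000 bytes = 482,320,000,000 bits
25 Gbps = 25,000,000,000 bits/s
time = 482,320,000,000 / 25,000,000,000 = 19.3 s

19.3 seconds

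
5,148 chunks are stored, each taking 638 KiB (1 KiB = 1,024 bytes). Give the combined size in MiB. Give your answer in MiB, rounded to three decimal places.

3,207.445 MiB

Total = 5,148 × 638 KiB = 3,284,424 KiB
= 3,284,424 × 1,024 bytes = 3,363,250,176 bytes
1 MiB = 1,048,576 bytes
3,363,250,176 / 1,048,576 = 3,207.445 MiB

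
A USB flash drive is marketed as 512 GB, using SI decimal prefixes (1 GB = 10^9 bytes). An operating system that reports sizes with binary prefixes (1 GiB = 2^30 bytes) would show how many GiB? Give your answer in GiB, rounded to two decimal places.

512 GB = 512 × 10^9 bytes = 512,000,000,000 bytes
1 GiB = 1,073,741,824 bytes
512,000,000,000 / 1,073,741,824 = 476.84 GiB

476.84 GiB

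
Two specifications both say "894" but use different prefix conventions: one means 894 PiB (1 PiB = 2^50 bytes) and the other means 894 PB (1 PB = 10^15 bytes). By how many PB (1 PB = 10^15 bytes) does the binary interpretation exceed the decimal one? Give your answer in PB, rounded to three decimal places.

894 PiB = 894 × 1,125,899,906,842,624 = 1,006,554,516,717,305,856 bytes
894 PB = 894 × 1,000,000,000,000,000 = 894,000,000,000,000,000 bytes
difference = 112,554,516,717,305,856 bytes
112,554,516,717,305,856 / 1,000,000,000,000,000 = 112.555 PB

112.555 PB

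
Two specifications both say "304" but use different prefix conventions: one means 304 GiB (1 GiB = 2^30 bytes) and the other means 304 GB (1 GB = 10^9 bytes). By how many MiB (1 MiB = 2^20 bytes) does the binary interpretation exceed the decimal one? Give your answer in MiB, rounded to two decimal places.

21,379.01 MiB

304 GiB = 304 × 1,073,741,824 = 326,417,514,496 bytes
304 GB = 304 × 1,000,000,000 = 304,000,000,000 bytes
difference = 22,417,514,496 bytes
22,417,514,496 / 1,048,576 = 21,379.01 MiB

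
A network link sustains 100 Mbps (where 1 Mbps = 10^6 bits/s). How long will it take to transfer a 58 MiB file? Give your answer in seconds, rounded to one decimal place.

58 MiB = 60,817,408 bytes = 486,539,264 bits
100 Mbps = 100,000,000 bits/s
time = 486,539,264 / 100,000,000 = 4.9 s

4.9 seconds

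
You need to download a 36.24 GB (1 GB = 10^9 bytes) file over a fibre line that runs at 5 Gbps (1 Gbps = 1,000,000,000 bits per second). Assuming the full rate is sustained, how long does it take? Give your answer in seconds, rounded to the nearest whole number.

36.24 GB = 36,240,000,000 bytes = 289,920,000,000 bits
5 Gbps = 5,000,000,000 bits/s
time = 289,920,000,000 / 5,000,000,000 = 58 s

58 seconds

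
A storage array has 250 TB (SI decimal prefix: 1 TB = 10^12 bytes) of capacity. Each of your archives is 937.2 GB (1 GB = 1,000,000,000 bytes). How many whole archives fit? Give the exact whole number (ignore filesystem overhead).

Capacity: 250 TB = 250,000,000,000,000 bytes
Per item: 937.2 GB = 937,200,000,000 bytes
⌊250,000,000,000,000 / 937,200,000,000⌋ = 266

266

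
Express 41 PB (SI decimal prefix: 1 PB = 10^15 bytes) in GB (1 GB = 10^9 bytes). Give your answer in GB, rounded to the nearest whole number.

41,000,000 GB

41 PB × 1,000,000,000,000,000 bytes/PB = 41,000,000,000,000,000 bytes
1 GB = 10^9 bytes = 1,000,000,000 bytes
41,000,000,000,000,000 / 1,000,000,000 = 41,000,000 GB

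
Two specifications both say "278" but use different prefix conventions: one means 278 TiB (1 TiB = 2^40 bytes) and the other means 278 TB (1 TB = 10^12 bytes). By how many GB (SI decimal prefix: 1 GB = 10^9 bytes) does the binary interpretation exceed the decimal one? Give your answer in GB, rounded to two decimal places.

27,664.23 GB

278 TiB = 278 × 1,099,511,627,776 = 305,664,232,521,728 bytes
278 TB = 278 × 1,000,000,000,000 = 278,000,000,000,000 bytes
difference = 27,664,232,521,728 bytes
27,664,232,521,728 / 1,000,000,000 = 27,664.23 GB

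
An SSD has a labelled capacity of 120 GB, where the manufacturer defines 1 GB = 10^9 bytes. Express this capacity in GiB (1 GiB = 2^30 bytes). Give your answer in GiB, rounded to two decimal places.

111.76 GiB

120 GB = 120 × 10^9 bytes = 120,000,000,000 bytes
1 GiB = 1,073,741,824 bytes
120,000,000,000 / 1,073,741,824 = 111.76 GiB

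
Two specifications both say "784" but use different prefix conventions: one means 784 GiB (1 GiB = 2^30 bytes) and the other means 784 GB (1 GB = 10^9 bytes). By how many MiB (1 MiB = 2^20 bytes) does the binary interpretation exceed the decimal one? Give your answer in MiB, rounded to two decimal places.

784 GiB = 784 × 1,073,741,824 = 841,813,590,016 bytes
784 GB = 784 × 1,000,000,000 = 784,000,000,000 bytes
difference = 57,813,590,016 bytes
57,813,590,016 / 1,048,576 = 55,135.34 MiB

55,135.34 MiB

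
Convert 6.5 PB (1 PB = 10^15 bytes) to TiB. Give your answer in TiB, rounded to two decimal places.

5,911.72 TiB

6.5 PB = 6.5 × 10^15 bytes = 6,500,000,000,000,000 bytes
1 TiB = 2^40 bytes = 1,099,511,627,776 bytes
6,500,000,000,000,000 / 1,099,511,627,776 = 5,911.72 TiB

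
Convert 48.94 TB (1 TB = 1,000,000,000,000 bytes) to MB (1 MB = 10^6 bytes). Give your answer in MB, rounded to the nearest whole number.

48.94 TB × 1,000,000,000,000 bytes/TB = 48,940,000,000,000 bytes
1 MB = 1,000,000 bytes
48,940,000,000,000 / 1,000,000 = 48,940,000 MB

48,940,000 MB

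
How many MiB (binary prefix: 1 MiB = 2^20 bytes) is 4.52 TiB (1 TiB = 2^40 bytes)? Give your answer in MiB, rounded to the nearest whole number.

4,739,564 MiB

4.52 TiB × 1,099,511,627,776 bytes/TiB = 4,969,792,557,547.52 bytes
1 MiB = 2^20 bytes = 1,048,576 bytes
4,969,792,557,547.52 / 1,048,576 = 4,739,564 MiB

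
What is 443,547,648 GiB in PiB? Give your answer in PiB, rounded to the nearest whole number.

443,547,648 GiB × 1,073,741,824 bytes/GiB = 476,255,660,594,429,952 bytes
1 PiB = 2^50 bytes = 1,125,899,906,842,624 bytes
476,255,660,594,429,952 / 1,125,899,906,842,624 = 423 PiB

423 PiB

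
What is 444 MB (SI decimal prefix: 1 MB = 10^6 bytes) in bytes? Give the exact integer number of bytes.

444 × 1,000,000 = 444,000,000 bytes  (1 MB = 10^6 bytes)

444,000,000 bytes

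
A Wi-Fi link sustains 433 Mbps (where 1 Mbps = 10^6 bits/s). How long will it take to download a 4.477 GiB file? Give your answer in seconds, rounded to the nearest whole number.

89 seconds

4.477 GiB = 4,807,142,146.048 bytes = 38,457,137,168.384 bits
433 Mbps = 433,000,000 bits/s
time = 38,457,137,168.384 / 433,000,000 = 89 s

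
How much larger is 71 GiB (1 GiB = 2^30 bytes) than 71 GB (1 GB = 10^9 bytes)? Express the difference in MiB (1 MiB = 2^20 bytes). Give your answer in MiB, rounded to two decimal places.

71 GiB = 71 × 1,073,741,824 = 76,235,669,504 bytes
71 GB = 71 × 1,000,000,000 = 71,000,000,000 bytes
difference = 5,235,669,504 bytes
5,235,669,504 / 1,048,576 = 4,993.12 MiB

4,993.12 MiB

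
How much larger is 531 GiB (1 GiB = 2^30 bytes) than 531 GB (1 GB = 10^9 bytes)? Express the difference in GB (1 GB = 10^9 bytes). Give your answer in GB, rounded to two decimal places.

531 GiB = 531 × 1,073,741,824 = 570,156,908,544 bytes
531 GB = 531 × 1,000,000,000 = 531,000,000,000 bytes
difference = 39,156,908,544 bytes
39,156,908,544 / 1,000,000,000 = 39.16 GB

39.16 GB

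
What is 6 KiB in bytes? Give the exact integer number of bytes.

6 × 1,024 = 6,144 bytes  (1 KiB = 2^10 bytes)

6,144 bytes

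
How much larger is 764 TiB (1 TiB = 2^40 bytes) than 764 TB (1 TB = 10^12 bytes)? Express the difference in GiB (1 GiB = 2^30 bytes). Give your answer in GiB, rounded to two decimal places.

70,805.55 GiB

764 TiB = 764 × 1,099,511,627,776 = 840,026,883,620,864 bytes
764 TB = 764 × 1,000,000,000,000 = 764,000,000,000,000 bytes
difference = 76,026,883,620,864 bytes
76,026,883,620,864 / 1,073,741,824 = 70,805.55 GiB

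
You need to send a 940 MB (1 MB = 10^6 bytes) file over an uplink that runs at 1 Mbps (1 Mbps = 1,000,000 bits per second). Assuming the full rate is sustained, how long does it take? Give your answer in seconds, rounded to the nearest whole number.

7,520 seconds

940 MB = 940,000,000 bytes = 7,520,000,000 bits
1 Mbps = 1,000,000 bits/s
time = 7,520,000,000 / 1,000,000 = 7,520 s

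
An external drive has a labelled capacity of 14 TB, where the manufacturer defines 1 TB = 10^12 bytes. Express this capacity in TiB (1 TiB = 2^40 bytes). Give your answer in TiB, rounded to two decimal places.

14 TB = 14 × 10^12 bytes = 14,000,000,000,000 bytes
1 TiB = 1,099,511,627,776 bytes
14,000,000,000,000 / 1,099,511,627,776 = 12.73 TiB

12.73 TiB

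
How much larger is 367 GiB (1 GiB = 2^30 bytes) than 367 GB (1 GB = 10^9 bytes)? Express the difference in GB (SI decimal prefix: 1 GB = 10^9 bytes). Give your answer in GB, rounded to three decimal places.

27.063 GB

367 GiB = 367 × 1,073,741,824 = 394,063,249,408 bytes
367 GB = 367 × 1,000,000,000 = 367,000,000,000 bytes
difference = 27,063,249,408 bytes
27,063,249,408 / 1,000,000,000 = 27.063 GB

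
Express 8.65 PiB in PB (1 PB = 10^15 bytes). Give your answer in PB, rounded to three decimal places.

9.739 PB

8.65 PiB × 1,125,899,906,842,624 bytes/PiB = 9,739,034,194,188,697.6 bytes
1 PB = 10^15 bytes = 1,000,000,000,000,000 bytes
9,739,034,194,188,697.6 / 1,000,000,000,000,000 = 9.739 PB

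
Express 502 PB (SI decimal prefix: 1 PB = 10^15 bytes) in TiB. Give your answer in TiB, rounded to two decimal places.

502 PB × 1,000,000,000,000,000 bytes/PB = 502,000,000,000,000,000 bytes
1 TiB = 2^40 bytes = 1,099,511,627,776 bytes
502,000,000,000,000,000 / 1,099,511,627,776 = 456,566.34 TiB

456,566.34 TiB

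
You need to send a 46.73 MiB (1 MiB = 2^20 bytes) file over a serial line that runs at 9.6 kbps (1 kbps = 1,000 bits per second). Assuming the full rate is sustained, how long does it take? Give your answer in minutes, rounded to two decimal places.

680.55 minutes

46.73 MiB = 48,999,956.48 bytes = 391,999,651.84 bits
9.6 kbps = 9,600 bits/s
time = 391,999,651.84 / 9,600 = 40,833.297 s
40,833.297 s / 60 = 680.55 minutes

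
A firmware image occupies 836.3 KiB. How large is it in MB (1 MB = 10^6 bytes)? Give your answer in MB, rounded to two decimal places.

836.3 KiB = 836.3 × 2^10 bytes = 856,371.2 bytes
1 MB = 10^6 bytes = 1,000,000 bytes
856,371.2 / 1,000,000 = 0.86 MB

0.86 MB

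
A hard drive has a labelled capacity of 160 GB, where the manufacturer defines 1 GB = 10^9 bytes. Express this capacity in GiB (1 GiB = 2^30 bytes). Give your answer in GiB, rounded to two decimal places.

160 GB = 160 × 10^9 bytes = 160,000,000,000 bytes
1 GiB = 1,073,741,824 bytes
160,000,000,000 / 1,073,741,824 = 149.01 GiB

149.01 GiB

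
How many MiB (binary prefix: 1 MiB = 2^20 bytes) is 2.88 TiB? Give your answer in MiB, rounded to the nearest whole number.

3,019,899 MiB

2.88 TiB = 2.88 × 2^40 bytes = 3,166,593,487,994.88 bytes
1 MiB = 1,048,576 bytes
3,166,593,487,994.88 / 1,048,576 = 3,019,899 MiB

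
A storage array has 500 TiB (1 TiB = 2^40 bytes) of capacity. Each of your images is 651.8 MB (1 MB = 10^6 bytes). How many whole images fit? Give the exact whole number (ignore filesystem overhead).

Capacity: 500 TiB = 549,755,813,888,000 bytes
Per item: 651.8 MB = 651,800,000 bytes
⌊549,755,813,888,000 / 651,800,000⌋ = 843,442

843,442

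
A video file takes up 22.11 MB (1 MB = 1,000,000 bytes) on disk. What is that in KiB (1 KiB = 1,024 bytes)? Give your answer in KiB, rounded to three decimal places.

21,591.797 KiB

22.11 MB = 22.11 × 10^6 bytes = 22,110,000 bytes
1 KiB = 1,024 bytes
22,110,000 / 1,024 = 21,591.797 KiB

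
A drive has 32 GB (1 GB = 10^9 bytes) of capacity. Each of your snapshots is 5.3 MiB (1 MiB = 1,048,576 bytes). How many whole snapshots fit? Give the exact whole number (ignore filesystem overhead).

5,758

Capacity: 32 GB = 32,000,000,000 bytes
Per item: 5.3 MiB = 5,557,452.8 bytes
⌊32,000,000,000 / 5,557,452.8⌋ = 5,758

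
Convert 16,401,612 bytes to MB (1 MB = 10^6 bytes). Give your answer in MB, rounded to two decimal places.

16.40 MB

16,401,612 bytes given.
1 MB = 1,000,000 bytes
16,401,612 / 1,000,000 = 16.40 MB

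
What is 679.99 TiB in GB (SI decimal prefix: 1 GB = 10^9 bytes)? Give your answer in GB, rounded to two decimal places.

679.99 TiB = 679.99 × 2^40 bytes = 747,656,911,771,402.24 bytes
1 GB = 1,000,000,000 bytes
747,656,911,771,402.24 / 1,000,000,000 = 747,656.91 GB

747,656.91 GB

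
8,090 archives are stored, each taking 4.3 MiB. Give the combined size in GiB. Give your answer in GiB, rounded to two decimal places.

33.97 GiB

Total = 8,090 × 4.3 MiB = 34,787 MiB
= 34,787 × 1,048,576 bytes = 36,476,813,312 bytes
1 GiB = 1,073,741,824 bytes
36,476,813,312 / 1,073,741,824 = 33.97 GiB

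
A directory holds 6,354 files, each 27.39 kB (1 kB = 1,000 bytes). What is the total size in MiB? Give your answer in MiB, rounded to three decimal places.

Total = 6,354 × 27.39 kB = 174036.06 kB
= 174036.06 × 1,000 bytes = 174,036,060 bytes
1 MiB = 1,048,576 bytes
174,036,060 / 1,048,576 = 165.974 MiB

165.974 MiB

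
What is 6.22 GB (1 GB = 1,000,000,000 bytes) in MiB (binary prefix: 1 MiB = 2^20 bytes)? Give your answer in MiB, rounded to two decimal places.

5,931.85 MiB

6.22 GB = 6.22 × 10^9 bytes = 6,220,000,000 bytes
1 MiB = 1,048,576 bytes
6,220,000,000 / 1,048,576 = 5,931.85 MiB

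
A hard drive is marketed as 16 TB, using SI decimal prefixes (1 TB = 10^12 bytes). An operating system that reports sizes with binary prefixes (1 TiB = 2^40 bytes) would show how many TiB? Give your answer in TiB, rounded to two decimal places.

16 TB = 16 × 10^12 bytes = 16,000,000,000,000 bytes
1 TiB = 1,099,511,627,776 bytes
16,000,000,000,000 / 1,099,511,627,776 = 14.55 TiB

14.55 TiB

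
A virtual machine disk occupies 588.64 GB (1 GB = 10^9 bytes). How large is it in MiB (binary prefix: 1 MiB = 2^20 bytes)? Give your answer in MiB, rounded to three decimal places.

561,370.850 MiB

588.64 GB = 588.64 × 10^9 bytes = 588,640,000,000 bytes
1 MiB = 1,048,576 bytes
588,640,000,000 / 1,048,576 = 561,370.850 MiB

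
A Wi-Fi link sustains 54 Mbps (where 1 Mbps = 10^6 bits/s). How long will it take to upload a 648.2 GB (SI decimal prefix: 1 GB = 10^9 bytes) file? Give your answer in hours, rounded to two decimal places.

26.67 hours

648.2 GB = 648,200,000,000 bytes = 5,185,600,000,000 bits
54 Mbps = 54,000,000 bits/s
time = 5,185,600,000,000 / 54,000,000 = 96,029.6296 s
96,029.6296 s / 3600 = 26.67 hours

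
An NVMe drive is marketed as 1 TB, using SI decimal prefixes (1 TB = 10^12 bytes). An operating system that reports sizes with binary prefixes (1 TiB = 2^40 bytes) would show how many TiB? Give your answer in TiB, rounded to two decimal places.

0.91 TiB

1 TB × 1,000,000,000,000 bytes/TB = 1,000,000,000,000 bytes
1 TiB = 2^40 bytes = 1,099,511,627,776 bytes
1,000,000,000,000 / 1,099,511,627,776 = 0.91 TiB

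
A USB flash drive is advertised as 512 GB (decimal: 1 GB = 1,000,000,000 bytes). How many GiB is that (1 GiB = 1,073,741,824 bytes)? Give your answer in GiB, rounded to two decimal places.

512 GB × 1,000,000,000 bytes/GB = 512,000,000,000 bytes
1 GiB = 2^30 bytes = 1,073,741,824 bytes
512,000,000,000 / 1,073,741,824 = 476.84 GiB

476.84 GiB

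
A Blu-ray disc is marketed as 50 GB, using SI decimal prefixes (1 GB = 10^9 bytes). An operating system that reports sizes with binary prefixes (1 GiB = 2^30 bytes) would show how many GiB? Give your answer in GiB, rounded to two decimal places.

50 GB = 50 × 10^9 bytes = 50,000,000,000 bytes
1 GiB = 2^30 bytes = 1,073,741,824 bytes
50,000,000,000 / 1,073,741,824 = 46.57 GiB

46.57 GiB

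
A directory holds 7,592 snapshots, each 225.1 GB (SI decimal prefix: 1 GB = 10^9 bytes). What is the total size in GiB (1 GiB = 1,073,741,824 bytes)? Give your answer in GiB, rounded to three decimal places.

Total = 7,592 × 225.1 GB = 1708959.2 GB
= 1708959.2 × 1,000,000,000 bytes = 1,708,959,200,000,000 bytes
1 GiB = 1,073,741,824 bytes
1,708,959,200,000,000 / 1,073,741,824 = 1,591,592.282 GiB

1,591,592.282 GiB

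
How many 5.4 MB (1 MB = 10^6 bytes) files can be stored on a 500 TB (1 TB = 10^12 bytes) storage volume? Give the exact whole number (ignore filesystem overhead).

Capacity: 500 TB = 500,000,000,000,000 bytes
Per item: 5.4 MB = 5,400,000 bytes
⌊500,000,000,000,000 / 5,400,000⌋ = 92,592,592

92,592,592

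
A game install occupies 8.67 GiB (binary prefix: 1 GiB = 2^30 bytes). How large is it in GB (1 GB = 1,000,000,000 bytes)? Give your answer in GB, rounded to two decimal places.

8.67 GiB = 8.67 × 2^30 bytes = 9,309,341,614.08 bytes
1 GB = 10^9 bytes = 1,000,000,000 bytes
9,309,341,614.08 / 1,000,000,000 = 9.31 GB

9.31 GB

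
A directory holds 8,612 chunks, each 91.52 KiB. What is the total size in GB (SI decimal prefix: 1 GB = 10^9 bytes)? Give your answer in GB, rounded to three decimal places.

0.807 GB

Total = 8,612 × 91.52 KiB = 788170.24 KiB
= 788170.24 × 1,024 bytes = 807,086,325.76 bytes
1 GB = 1,000,000,000 bytes
807,086,325.76 / 1,000,000,000 = 0.807 GB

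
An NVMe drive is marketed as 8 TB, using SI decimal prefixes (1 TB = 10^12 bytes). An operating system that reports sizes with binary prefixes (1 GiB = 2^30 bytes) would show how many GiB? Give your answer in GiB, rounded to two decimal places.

7,450.58 GiB

8 TB × 1,000,000,000,000 bytes/TB = 8,000,000,000,000 bytes
1 GiB = 1,073,741,824 bytes
8,000,000,000,000 / 1,073,741,824 = 7,450.58 GiB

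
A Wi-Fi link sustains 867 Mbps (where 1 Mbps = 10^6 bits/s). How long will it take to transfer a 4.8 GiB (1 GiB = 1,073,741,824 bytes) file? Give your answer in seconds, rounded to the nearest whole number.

4.8 GiB = 5,153,960,755.2 bytes = 41,231,686,041.6 bits
867 Mbps = 867,000,000 bits/s
time = 41,231,686,041.6 / 867,000,000 = 48 s

48 seconds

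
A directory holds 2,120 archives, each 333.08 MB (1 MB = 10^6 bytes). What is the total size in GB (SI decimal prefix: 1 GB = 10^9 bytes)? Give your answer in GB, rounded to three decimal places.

706.130 GB

Total = 2,120 × 333.08 MB = 706129.6 MB
= 706129.6 × 1,000,000 bytes = 706,129,600,000 bytes
1 GB = 1,000,000,000 bytes
706,129,600,000 / 1,000,000,000 = 706.130 GB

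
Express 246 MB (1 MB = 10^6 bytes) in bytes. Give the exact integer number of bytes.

246 × 1,000,000 = 246,000,000 bytes

246,000,000 bytes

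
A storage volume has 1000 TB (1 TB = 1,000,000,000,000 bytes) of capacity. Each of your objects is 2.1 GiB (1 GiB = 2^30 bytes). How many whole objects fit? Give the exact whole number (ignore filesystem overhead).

Capacity: 1000 TB = 1,000,000,000,000,000 bytes
Per item: 2.1 GiB = 2,254,857,830.4 bytes
⌊1,000,000,000,000,000 / 2,254,857,830.4⌋ = 443,486

443,486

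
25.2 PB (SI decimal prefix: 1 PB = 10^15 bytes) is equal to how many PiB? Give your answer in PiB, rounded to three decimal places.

25.2 PB = 25.2 × 10^15 bytes = 25,200,000,000,000,000 bytes
1 PiB = 2^50 bytes = 1,125,899,906,842,624 bytes
25,200,000,000,000,000 / 1,125,899,906,842,624 = 22.382 PiB

22.382 PiB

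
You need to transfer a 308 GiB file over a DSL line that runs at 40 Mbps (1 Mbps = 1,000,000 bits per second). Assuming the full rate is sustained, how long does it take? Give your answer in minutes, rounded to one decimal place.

308 GiB = 330,712,481,792 bytes = 2,645,699,854,336 bits
40 Mbps = 40,000,000 bits/s
time = 2,645,699,854,336 / 40,000,000 = 66,142.50 s
66,142.50 s / 60 = 1,102.4 minutes

1,102.4 minutes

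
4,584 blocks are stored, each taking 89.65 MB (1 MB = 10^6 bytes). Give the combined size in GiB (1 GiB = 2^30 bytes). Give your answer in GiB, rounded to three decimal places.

382.732 GiB

Total = 4,584 × 89.65 MB = 410955.6 MB
= 410955.6 × 1,000,000 bytes = 410,955,600,000 bytes
1 GiB = 1,073,741,824 bytes
410,955,600,000 / 1,073,741,824 = 382.732 GiB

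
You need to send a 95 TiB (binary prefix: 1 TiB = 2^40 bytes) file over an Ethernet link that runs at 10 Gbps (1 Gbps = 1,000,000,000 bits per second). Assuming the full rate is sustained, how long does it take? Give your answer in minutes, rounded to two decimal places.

95 TiB = 104,453,604,638,720 bytes = 835,628,837,109,760 bits
10 Gbps = 10,000,000,000 bits/s
time = 835,628,837,109,760 / 10,000,000,000 = 83,562.884 s
83,562.884 s / 60 = 1,392.71 minutes

1,392.71 minutes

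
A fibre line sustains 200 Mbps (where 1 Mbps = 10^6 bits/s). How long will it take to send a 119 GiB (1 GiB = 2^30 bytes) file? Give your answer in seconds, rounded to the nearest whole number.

5,111 seconds

119 GiB = 127,775,277,056 bytes = 1,022,202,216,448 bits
200 Mbps = 200,000,000 bits/s
time = 1,022,202,216,448 / 200,000,000 = 5,111 s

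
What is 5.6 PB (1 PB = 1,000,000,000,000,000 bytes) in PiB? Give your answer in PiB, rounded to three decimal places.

5.6 PB × 1,000,000,000,000,000 bytes/PB = 5,600,000,000,000,000 bytes
1 PiB = 2^50 bytes = 1,125,899,906,842,624 bytes
5,600,000,000,000,000 / 1,125,899,906,842,624 = 4.974 PiB

4.974 PiB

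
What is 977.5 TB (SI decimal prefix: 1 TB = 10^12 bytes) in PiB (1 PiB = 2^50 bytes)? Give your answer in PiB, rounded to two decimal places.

0.87 PiB

977.5 TB = 977.5 × 10^12 bytes = 977,500,000,000,000 bytes
1 PiB = 1,125,899,906,842,624 bytes
977,500,000,000,000 / 1,125,899,906,842,624 = 0.87 PiB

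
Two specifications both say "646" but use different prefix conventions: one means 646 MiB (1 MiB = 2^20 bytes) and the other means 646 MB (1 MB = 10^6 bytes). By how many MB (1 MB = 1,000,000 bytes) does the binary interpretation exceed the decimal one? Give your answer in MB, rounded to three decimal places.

646 MiB = 646 × 1,048,576 = 677,380,096 bytes
646 MB = 646 × 1,000,000 = 646,000,000 bytes
difference = 31,380,096 bytes
31,380,096 / 1,000,000 = 31.380 MB

31.380 MB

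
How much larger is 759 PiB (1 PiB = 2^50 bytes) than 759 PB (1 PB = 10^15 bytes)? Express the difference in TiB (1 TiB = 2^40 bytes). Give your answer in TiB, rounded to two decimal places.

86,909.52 TiB

759 PiB = 759 × 1,125,899,906,842,624 = 854,558,029,293,551,616 bytes
759 PB = 759 × 1,000,000,000,000,000 = 759,000,000,000,000,000 bytes
difference = 95,558,029,293,551,616 bytes
95,558,029,293,551,616 / 1,099,511,627,776 = 86,909.52 TiB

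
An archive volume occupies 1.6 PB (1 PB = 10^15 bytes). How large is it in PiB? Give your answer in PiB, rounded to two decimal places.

1.6 PB = 1.6 × 10^15 bytes = 1,600,000,000,000,000 bytes
1 PiB = 2^50 bytes = 1,125,899,906,842,624 bytes
1,600,000,000,000,000 / 1,125,899,906,842,624 = 1.42 PiB

1.42 PiB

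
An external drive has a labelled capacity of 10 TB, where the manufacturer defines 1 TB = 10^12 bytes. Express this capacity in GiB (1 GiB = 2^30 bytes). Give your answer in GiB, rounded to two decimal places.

9,313.23 GiB

10 TB = 10 × 10^12 bytes = 10,000,000,000,000 bytes
1 GiB = 1,073,741,824 bytes
10,000,000,000,000 / 1,073,741,824 = 9,313.23 GiB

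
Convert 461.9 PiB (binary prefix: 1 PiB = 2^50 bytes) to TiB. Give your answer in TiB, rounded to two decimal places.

472,985.60 TiB

461.9 PiB × 1,125,899,906,842,624 bytes/PiB = 520,053,166,970,608,025.6 bytes
1 TiB = 1,099,511,627,776 bytes
520,053,166,970,608,025.6 / 1,099,511,627,776 = 472,985.60 TiB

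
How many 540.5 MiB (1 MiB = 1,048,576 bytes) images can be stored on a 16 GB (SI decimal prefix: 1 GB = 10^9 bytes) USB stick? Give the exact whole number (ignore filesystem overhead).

Capacity: 16 GB = 16,000,000,000 bytes
Per item: 540.5 MiB = 566,755,328 bytes
⌊16,000,000,000 / 566,755,328⌋ = 28

28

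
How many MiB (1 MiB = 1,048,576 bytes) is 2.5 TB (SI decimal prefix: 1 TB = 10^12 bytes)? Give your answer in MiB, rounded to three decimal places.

2.5 TB × 1,000,000,000,000 bytes/TB = 2,500,000,000,000 bytes
1 MiB = 1,048,576 bytes
2,500,000,000,000 / 1,048,576 = 2,384,185.791 MiB

2,384,185.791 MiB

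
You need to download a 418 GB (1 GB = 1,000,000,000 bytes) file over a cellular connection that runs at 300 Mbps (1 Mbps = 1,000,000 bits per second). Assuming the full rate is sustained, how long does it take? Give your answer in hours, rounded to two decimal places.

418 GB = 418,000,000,000 bytes = 3,344,000,000,000 bits
300 Mbps = 300,000,000 bits/s
time = 3,344,000,000,000 / 300,000,000 = 11,146.6667 s
11,146.6667 s / 3600 = 3.10 hours

3.10 hours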